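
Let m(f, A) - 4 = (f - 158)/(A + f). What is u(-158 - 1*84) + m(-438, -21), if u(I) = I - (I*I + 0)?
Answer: -26989522/459 ≈ -58801.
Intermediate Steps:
m(f, A) = 4 + (-158 + f)/(A + f) (m(f, A) = 4 + (f - 158)/(A + f) = 4 + (-158 + f)/(A + f))
u(I) = I - I² (u(I) = I - (I² + 0) = I - I²)
u(-158 - 1*84) + m(-438, -21) = (-158 - 1*84)*(1 - (-158 - 1*84)) + (-158 + 4*(-21) + 5*(-438))/(-21 - 438) = (-158 - 84)*(1 - (-158 - 84)) + (-158 - 84 - 2190)/(-459) = -242*(1 - 1*(-242)) - 1/459*(-2432) = -242*(1 + 242) + 2432/459 = -242*243 + 2432/459 = -58806 + 2432/459 = -26989522/459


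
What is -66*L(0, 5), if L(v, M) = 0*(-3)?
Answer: 0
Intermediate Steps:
L(v, M) = 0
-66*L(0, 5) = -66*0 = 0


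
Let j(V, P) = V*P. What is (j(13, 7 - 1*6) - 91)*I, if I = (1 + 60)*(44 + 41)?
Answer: -404430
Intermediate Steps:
j(V, P) = P*V
I = 5185 (I = 61*85 = 5185)
(j(13, 7 - 1*6) - 91)*I = ((7 - 1*6)*13 - 91)*5185 = ((7 - 6)*13 - 91)*5185 = (1*13 - 91)*5185 = (13 - 91)*5185 = -78*5185 = -404430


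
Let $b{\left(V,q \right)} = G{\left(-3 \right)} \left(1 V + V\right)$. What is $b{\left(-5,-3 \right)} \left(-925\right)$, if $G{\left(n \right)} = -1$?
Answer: $-9250$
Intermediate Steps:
$b{\left(V,q \right)} = - 2 V$ ($b{\left(V,q \right)} = - (1 V + V) = - (V + V) = - 2 V$)
$b{\left(-5,-3 \right)} \left(-925\right) = \left(-2\right) \left(-5\right) \left(-925\right) = 10 \left(-925\right) = -9250$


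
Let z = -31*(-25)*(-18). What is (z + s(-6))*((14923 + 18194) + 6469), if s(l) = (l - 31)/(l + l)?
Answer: -3312615859/6 ≈ -5.5210e+8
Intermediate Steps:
z = -13950 (z = 775*(-18) = -13950)
s(l) = (-31 + l)/(2*l) (s(l) = (-31 + l)/((2*l)) = (-31 + l)*(1/(2*l)) = (-31 + l)/(2*l))
(z + s(-6))*((14923 + 18194) + 6469) = (-13950 + (½)*(-31 - 6)/(-6))*((14923 + 18194) + 6469) = (-13950 + (½)*(-⅙)*(-37))*(33117 + 6469) = (-13950 + 37/12)*39586 = -167363/12*39586 = -3312615859/6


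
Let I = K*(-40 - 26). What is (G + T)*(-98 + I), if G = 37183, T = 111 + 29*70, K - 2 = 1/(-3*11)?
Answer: -8965872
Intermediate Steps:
K = 65/33 (K = 2 + 1/(-3*11) = 2 + 1/(-33) = 2 - 1/33 = 65/33 ≈ 1.9697)
T = 2141 (T = 111 + 2030 = 2141)
I = -130 (I = 65*(-40 - 26)/33 = (65/33)*(-66) = -130)
(G + T)*(-98 + I) = (37183 + 2141)*(-98 - 130) = 39324*(-228) = -8965872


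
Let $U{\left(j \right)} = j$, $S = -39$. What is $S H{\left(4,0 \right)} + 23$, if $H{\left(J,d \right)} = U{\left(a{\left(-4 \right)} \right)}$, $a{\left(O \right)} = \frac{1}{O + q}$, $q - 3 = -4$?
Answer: $\frac{154}{5} \approx 30.8$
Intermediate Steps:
$q = -1$ ($q = 3 - 4 = -1$)
$a{\left(O \right)} = \frac{1}{-1 + O}$ ($a{\left(O \right)} = \frac{1}{O - 1} = \frac{1}{-1 + O}$)
$H{\left(J,d \right)} = - \frac{1}{5}$ ($H{\left(J,d \right)} = \frac{1}{-1 - 4} = \frac{1}{-5} = - \frac{1}{5}$)
$S H{\left(4,0 \right)} + 23 = \left(-39\right) \left(- \frac{1}{5}\right) + 23 = \frac{39}{5} + 23 = \frac{154}{5}$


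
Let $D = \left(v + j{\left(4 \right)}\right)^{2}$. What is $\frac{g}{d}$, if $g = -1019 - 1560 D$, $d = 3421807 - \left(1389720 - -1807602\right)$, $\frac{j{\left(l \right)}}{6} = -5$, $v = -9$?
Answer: $- \frac{2373779}{224485} \approx -10.574$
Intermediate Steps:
$j{\left(l \right)} = -30$ ($j{\left(l \right)} = 6 \left(-5\right) = -30$)
$d = 224485$ ($d = 3421807 - \left(1389720 + 1807602\right) = 3421807 - 3197322 = 224485$)
$D = 1521$ ($D = \left(-9 - 30\right)^{2} = \left(-39\right)^{2} = 1521$)
$g = -2373779$ ($g = -1019 - 2372760 = -2373779$)
$\frac{g}{d} = - \frac{2373779}{224485}$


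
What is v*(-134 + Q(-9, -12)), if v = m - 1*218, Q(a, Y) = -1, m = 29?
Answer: 25515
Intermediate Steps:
v = -189 (v = 29 - 1*218 = 29 - 218 = -189)
v*(-134 + Q(-9, -12)) = -189*(-134 - 1) = -189*(-135) = 25515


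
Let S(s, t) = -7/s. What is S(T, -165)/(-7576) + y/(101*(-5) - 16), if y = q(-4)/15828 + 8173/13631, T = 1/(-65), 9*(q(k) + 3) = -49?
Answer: -117279316265725/1916081451758088 ≈ -0.061208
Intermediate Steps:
q(k) = -76/9 (q(k) = -3 + (⅑)*(-49) = -3 - 49/9 = -76/9)
T = -1/65 ≈ -0.015385
y = 290806060/485440803 (y = -76/9/15828 + 8173/13631 = -76/9*1/15828 + 8173*(1/13631) = -19/35613 + 8173/13631 = 290806060/485440803 ≈ 0.59906)
S(T, -165)/(-7576) + y/(101*(-5) - 16) = -7/(-1/65)/(-7576) + 290806060/(485440803*(101*(-5) - 16)) = -7*(-65)*(-1/7576) + 290806060/(485440803*(-505 - 16)) = 455*(-1/7576) + (290806060/485440803)/(-521) = -455/7576 + (290806060/485440803)*(-1/521) = -455/7576 - 290806060/252914658363 = -117279316265725/1916081451758088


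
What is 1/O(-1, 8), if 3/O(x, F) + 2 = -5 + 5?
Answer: -2/3 ≈ -0.66667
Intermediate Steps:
O(x, F) = -3/2 (O(x, F) = 3/(-2 + (-5 + 5)) = 3/(-2 + 0) = 3/(-2) = 3*(-1/2) = -3/2)
1/O(-1, 8) = 1/(-3/2) = -2/3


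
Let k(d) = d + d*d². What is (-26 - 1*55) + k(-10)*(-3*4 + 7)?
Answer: 4969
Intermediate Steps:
k(d) = d + d³
(-26 - 1*55) + k(-10)*(-3*4 + 7) = (-26 - 1*55) + (-10 + (-10)³)*(-3*4 + 7) = (-26 - 55) + (-10 - 1000)*(-12 + 7) = -81 - 1010*(-5) = -81 + 5050 = 4969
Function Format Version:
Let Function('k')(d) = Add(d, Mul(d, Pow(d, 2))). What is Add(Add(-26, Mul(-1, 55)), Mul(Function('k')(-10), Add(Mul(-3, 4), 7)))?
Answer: 4969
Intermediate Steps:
Function('k')(d) = Add(d, Pow(d, 3))
Add(Add(-26, Mul(-1, 55)), Mul(Function('k')(-10), Add(Mul(-3, 4), 7))) = Add(Add(-26, Mul(-1, 55)), Mul(Add(-10, Pow(-10, 3)), Add(Mul(-3, 4), 7))) = Add(Add(-26, -55), Mul(Add(-10, -1000), Add(-12, 7))) = Add(-81, Mul(-1010, -5)) = Add(-81, 5050) = 4969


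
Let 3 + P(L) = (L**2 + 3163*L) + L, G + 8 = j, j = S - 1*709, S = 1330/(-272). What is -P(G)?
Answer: 32607287967/18496 ≈ 1.7629e+6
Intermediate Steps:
S = -665/136 (S = 1330*(-1/272) = -665/136 ≈ -4.8897)
j = -97089/136 (j = -665/136 - 1*709 = -665/136 - 709 = -97089/136 ≈ -713.89)
G = -98177/136 (G = -8 - 97089/136 = -98177/136 ≈ -721.89)
P(L) = -3 + L**2 + 3164*L (P(L) = -3 + ((L**2 + 3163*L) + L) = -3 + (L**2 + 3164*L) = -3 + L**2 + 3164*L)
-P(G) = -(-3 + (-98177/136)**2 + 3164*(-98177/136)) = -(-3 + 9638723329/18496 - 77658007/34) = -1*(-32607287967/18496) = 32607287967/18496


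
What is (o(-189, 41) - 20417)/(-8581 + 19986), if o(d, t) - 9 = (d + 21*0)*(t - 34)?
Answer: -21731/11405 ≈ -1.9054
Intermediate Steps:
o(d, t) = 9 + d*(-34 + t) (o(d, t) = 9 + (d + 21*0)*(t - 34) = 9 + (d + 0)*(-34 + t) = 9 + d*(-34 + t))
(o(-189, 41) - 20417)/(-8581 + 19986) = ((9 - 34*(-189) - 189*41) - 20417)/(-8581 + 19986) = ((9 + 6426 - 7749) - 20417)/11405 = (-1314 - 20417)*(1/11405) = -21731*1/11405 = -21731/11405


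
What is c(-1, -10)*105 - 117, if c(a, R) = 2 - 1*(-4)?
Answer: 513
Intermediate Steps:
c(a, R) = 6 (c(a, R) = 2 + 4 = 6)
c(-1, -10)*105 - 117 = 6*105 - 117 = 630 - 117 = 513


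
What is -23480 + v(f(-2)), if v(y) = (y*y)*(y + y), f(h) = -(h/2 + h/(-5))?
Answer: -2934946/125 ≈ -23480.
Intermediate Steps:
f(h) = -3*h/10 (f(h) = -(h*(½) + h*(-⅕)) = -(h/2 - h/5) = -3*h/10)
v(y) = 2*y³ (v(y) = y²*(2*y) = 2*y³)
-23480 + v(f(-2)) = -23480 + 2*(-3/10*(-2))³ = -23480 + 2*(⅗)³ = -23480 + 2*(27/125) = -23480 + 54/125 = -2934946/125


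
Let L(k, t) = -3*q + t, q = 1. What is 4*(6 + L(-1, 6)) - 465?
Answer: -429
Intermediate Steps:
L(k, t) = -3 + t (L(k, t) = -3*1 + t = -3 + t)
4*(6 + L(-1, 6)) - 465 = 4*(6 + (-3 + 6)) - 465 = 4*(6 + 3) - 465 = 4*9 - 465 = 36 - 465 = -429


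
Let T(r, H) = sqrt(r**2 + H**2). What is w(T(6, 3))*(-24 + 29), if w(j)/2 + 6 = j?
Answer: -60 + 30*sqrt(5) ≈ 7.0820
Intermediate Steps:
T(r, H) = sqrt(H**2 + r**2)
w(j) = -12 + 2*j
w(T(6, 3))*(-24 + 29) = (-12 + 2*sqrt(3**2 + 6**2))*(-24 + 29) = (-12 + 2*sqrt(9 + 36))*5 = (-12 + 2*sqrt(45))*5 = (-12 + 2*(3*sqrt(5)))*5 = (-12 + 6*sqrt(5))*5 = -60 + 30*sqrt(5)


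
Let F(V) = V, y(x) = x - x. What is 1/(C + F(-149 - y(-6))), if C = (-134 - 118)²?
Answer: 1/63355 ≈ 1.5784e-5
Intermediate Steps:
y(x) = 0
C = 63504 (C = (-252)² = 63504)
1/(C + F(-149 - y(-6))) = 1/(63504 + (-149 - 1*0)) = 1/(63504 + (-149 + 0)) = 1/(63504 - 149) = 1/63355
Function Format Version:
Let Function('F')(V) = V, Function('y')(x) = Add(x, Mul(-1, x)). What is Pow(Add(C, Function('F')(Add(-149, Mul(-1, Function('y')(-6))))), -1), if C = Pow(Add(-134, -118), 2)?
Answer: Rational(1, 63355) ≈ 1.5784e-5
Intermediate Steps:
Function('y')(x) = 0
C = 63504 (C = Pow(-252, 2) = 63504)
Pow(Add(C, Function('F')(Add(-149, Mul(-1, Function('y')(-6))))), -1) = Pow(Add(63504, Add(-149, Mul(-1, 0))), -1) = Pow(Add(63504, Add(-149, 0)), -1) = Pow(Add(63504, -149), -1) = Pow(63355, -1) = Rational(1, 63355)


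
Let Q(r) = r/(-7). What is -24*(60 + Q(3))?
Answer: -10008/7 ≈ -1429.7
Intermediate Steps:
Q(r) = -r/7 (Q(r) = r*(-⅐) = -r/7)
-24*(60 + Q(3)) = -24*(60 - ⅐*3) = -24*(60 - 3/7) = -24*417/7 = -10008/7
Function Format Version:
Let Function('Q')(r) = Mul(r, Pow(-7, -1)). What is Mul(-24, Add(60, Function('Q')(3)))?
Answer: Rational(-10008, 7) ≈ -1429.7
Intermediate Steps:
Function('Q')(r) = Mul(Rational(-1, 7), r) (Function('Q')(r) = Mul(r, Rational(-1, 7)) = Mul(Rational(-1, 7), r))
Mul(-24, Add(60, Function('Q')(3))) = Mul(-24, Add(60, Mul(Rational(-1, 7), 3))) = Mul(-24, Add(60, Rational(-3, 7))) = Mul(-24, Rational(417, 7)) = Rational(-10008, 7)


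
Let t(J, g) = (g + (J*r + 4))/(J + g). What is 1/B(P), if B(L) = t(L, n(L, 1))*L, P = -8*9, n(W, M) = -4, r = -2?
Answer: 19/2592 ≈ 0.0073302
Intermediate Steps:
P = -72
t(J, g) = (4 + g - 2*J)/(J + g) (t(J, g) = (g + (J*(-2) + 4))/(J + g) = (g + (-2*J + 4))/(J + g) = (g + (4 - 2*J))/(J + g) = (4 + g - 2*J)/(J + g))
B(L) = -2*L²/(-4 + L) (B(L) = ((4 - 4 - 2*L)/(L - 4))*L = ((-2*L)/(-4 + L))*L = (-2*L/(-4 + L))*L = -2*L²/(-4 + L))
1/B(P) = 1/(-2*(-72)²/(-4 - 72)) = 1/(-2*5184/(-76)) = 1/(-2*5184*(-1/76)) = 1/(2592/19) = 19/2592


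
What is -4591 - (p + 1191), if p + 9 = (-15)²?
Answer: -5998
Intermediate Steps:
p = 216 (p = -9 + (-15)² = -9 + 225 = 216)
-4591 - (p + 1191) = -4591 - (216 + 1191) = -4591 - 1*1407 = -4591 - 1407 = -5998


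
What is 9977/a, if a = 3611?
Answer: 9977/3611 ≈ 2.7629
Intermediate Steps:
9977/a = 9977/3611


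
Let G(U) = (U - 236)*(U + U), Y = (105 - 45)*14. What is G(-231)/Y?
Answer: 5137/20 ≈ 256.85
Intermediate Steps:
Y = 840 (Y = 60*14 = 840)
G(U) = 2*U*(-236 + U) (G(U) = (-236 + U)*(2*U) = 2*U*(-236 + U))
G(-231)/Y = (2*(-231)*(-236 - 231))/840 = (2*(-231)*(-467))*(1/840) = 215754*(1/840) = 5137/20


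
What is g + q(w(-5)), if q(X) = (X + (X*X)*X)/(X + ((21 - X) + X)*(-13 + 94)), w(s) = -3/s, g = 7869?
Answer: 278956067/35450 ≈ 7869.0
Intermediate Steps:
q(X) = (X + X³)/(1701 + X) (q(X) = (X + X²*X)/(X + 21*81) = (X + X³)/(X + 1701) = (X + X³)/(1701 + X))
g + q(w(-5)) = 7869 + (-3/(-5) + (-3/(-5))³)/(1701 - 3/(-5)) = 7869 + (-3*(-⅕) + (-3*(-⅕))³)/(1701 - 3*(-⅕)) = 7869 + (⅗ + (⅗)³)/(1701 + ⅗) = 7869 + (⅗ + 27/125)/(8508/5) = 7869 + (5/8508)*(102/125) = 7869 + 17/35450 = 278956067/35450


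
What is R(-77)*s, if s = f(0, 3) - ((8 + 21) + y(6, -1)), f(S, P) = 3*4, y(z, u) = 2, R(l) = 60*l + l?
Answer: 89243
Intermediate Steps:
R(l) = 61*l
f(S, P) = 12
s = -19 (s = 12 - ((8 + 21) + 2) = 12 - (29 + 2) = 12 - 1*31 = 12 - 31 = -19)
R(-77)*s = (61*(-77))*(-19) = -4697*(-19) = 89243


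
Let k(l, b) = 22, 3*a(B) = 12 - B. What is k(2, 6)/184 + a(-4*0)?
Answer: 379/92 ≈ 4.1196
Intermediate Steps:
a(B) = 4 - B/3 (a(B) = (12 - B)/3 = 4 - B/3)
k(2, 6)/184 + a(-4*0) = 22/184 + (4 - (-4)*0/3) = 22*(1/184) + (4 - ⅓*0) = 11/92 + (4 + 0) = 11/92 + 4 = 379/92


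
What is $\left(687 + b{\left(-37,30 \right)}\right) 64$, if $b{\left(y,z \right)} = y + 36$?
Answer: $43904$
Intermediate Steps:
$b{\left(y,z \right)} = 36 + y$
$\left(687 + b{\left(-37,30 \right)}\right) 64 = \left(687 + \left(36 - 37\right)\right) 64 = \left(687 - 1\right) 64 = 686 \cdot 64 = 43904$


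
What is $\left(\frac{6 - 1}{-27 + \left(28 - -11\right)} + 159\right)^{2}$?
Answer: $\frac{3659569}{144} \approx 25414.0$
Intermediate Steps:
$\left(\frac{6 - 1}{-27 + \left(28 - -11\right)} + 159\right)^{2} = \left(\frac{5}{-27 + \left(28 + 11\right)} + 159\right)^{2} = \left(\frac{5}{-27 + 39} + 159\right)^{2} = \left(\frac{5}{12} + 159\right)^{2} = \left(\frac{1913}{12}\right)^{2} = \frac{3659569}{144}$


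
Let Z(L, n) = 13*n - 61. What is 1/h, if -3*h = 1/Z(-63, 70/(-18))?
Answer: 1004/3 ≈ 334.67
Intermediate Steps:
Z(L, n) = -61 + 13*n
h = 3/1004 (h = -1/(3*(-61 + 13*(70/(-18)))) = -1/(3*(-61 + 13*(70*(-1/18)))) = -1/(3*(-61 + 13*(-35/9))) = -1/(3*(-61 - 455/9)) = -1/(3*(-1004/9)) = -⅓*(-9/1004) = 3/1004 ≈ 0.0029880)
1/h = 1/(3/1004) = 1004/3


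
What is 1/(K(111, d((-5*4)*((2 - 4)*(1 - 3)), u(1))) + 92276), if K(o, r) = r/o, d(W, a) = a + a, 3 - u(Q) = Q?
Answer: 111/10242640 ≈ 1.0837e-5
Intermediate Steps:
u(Q) = 3 - Q
d(W, a) = 2*a
1/(K(111, d((-5*4)*((2 - 4)*(1 - 3)), u(1))) + 92276) = 1/((2*(3 - 1*1))/111 + 92276) = 1/((2*(3 - 1))*(1/111) + 92276) = 1/((2*2)*(1/111) + 92276) = 1/(4*(1/111) + 92276) = 1/(4/111 + 92276) = 1/(10242640/111) = 111/10242640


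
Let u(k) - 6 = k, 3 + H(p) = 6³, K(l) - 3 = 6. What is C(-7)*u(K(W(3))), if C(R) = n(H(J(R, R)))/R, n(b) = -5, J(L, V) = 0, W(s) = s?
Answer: 75/7 ≈ 10.714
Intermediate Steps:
K(l) = 9 (K(l) = 3 + 6 = 9)
H(p) = 213 (H(p) = -3 + 6³ = -3 + 216 = 213)
u(k) = 6 + k
C(R) = -5/R
C(-7)*u(K(W(3))) = (-5/(-7))*(6 + 9) = -5*(-⅐)*15 = (5/7)*15 = 75/7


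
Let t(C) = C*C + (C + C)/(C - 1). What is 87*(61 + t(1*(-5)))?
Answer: 7627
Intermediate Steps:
t(C) = C² + 2*C/(-1 + C) (t(C) = C² + (2*C)/(-1 + C) = C² + 2*C/(-1 + C))
87*(61 + t(1*(-5))) = 87*(61 + (1*(-5))*(2 + (1*(-5))² - (-5))/(-1 + 1*(-5))) = 87*(61 - 5*(2 + (-5)² - 1*(-5))/(-1 - 5)) = 87*(61 - 5*(2 + 25 + 5)/(-6)) = 87*(61 - 5*(-⅙)*32) = 87*(61 + 80/3) = 87*(263/3) = 7627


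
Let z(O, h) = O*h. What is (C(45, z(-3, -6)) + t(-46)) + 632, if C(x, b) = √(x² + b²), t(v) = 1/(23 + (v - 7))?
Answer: 18959/30 + 9*√29 ≈ 680.43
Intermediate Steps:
t(v) = 1/(16 + v) (t(v) = 1/(23 + (-7 + v)) = 1/(16 + v))
C(x, b) = √(b² + x²)
(C(45, z(-3, -6)) + t(-46)) + 632 = (√((-3*(-6))² + 45²) + 1/(16 - 46)) + 632 = (√(18² + 2025) + 1/(-30)) + 632 = (√(324 + 2025) - 1/30) + 632 = (√2349 - 1/30) + 632 = (9*√29 - 1/30) + 632 = (-1/30 + 9*√29) + 632 = 18959/30 + 9*√29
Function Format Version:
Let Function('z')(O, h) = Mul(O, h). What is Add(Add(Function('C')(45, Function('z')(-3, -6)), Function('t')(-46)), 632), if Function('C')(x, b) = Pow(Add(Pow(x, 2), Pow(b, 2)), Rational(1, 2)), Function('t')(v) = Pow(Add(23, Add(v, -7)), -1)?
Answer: Add(Rational(18959, 30), Mul(9, Pow(29, Rational(1, 2)))) ≈ 680.43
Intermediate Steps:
Function('t')(v) = Pow(Add(16, v), -1) (Function('t')(v) = Pow(Add(23, Add(-7, v)), -1) = Pow(Add(16, v), -1))
Function('C')(x, b) = Pow(Add(Pow(b, 2), Pow(x, 2)), Rational(1, 2))
Add(Add(Function('C')(45, Function('z')(-3, -6)), Function('t')(-46)), 632) = Add(Add(Pow(Add(Pow(Mul(-3, -6), 2), Pow(45, 2)), Rational(1, 2)), Pow(Add(16, -46), -1)), 632) = Add(Add(Pow(Add(Pow(18, 2), 2025), Rational(1, 2)), Pow(-30, -1)), 632) = Add(Add(Pow(Add(324, 2025), Rational(1, 2)), Rational(-1, 30)), 632) = Add(Add(Pow(2349, Rational(1, 2)), Rational(-1, 30)), 632) = Add(Add(Mul(9, Pow(29, Rational(1, 2))), Rational(-1, 30)), 632) = Add(Add(Rational(-1, 30), Mul(9, Pow(29, Rational(1, 2)))), 632) = Add(Rational(18959, 30), Mul(9, Pow(29, Rational(1, 2))))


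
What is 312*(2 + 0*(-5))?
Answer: 624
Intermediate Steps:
312*(2 + 0*(-5)) = 312*(2 + 0) = 312*2 = 624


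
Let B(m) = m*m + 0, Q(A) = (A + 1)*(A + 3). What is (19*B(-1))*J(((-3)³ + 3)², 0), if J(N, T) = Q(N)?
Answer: 6347577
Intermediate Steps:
Q(A) = (1 + A)*(3 + A)
J(N, T) = 3 + N² + 4*N
B(m) = m² (B(m) = m² + 0 = m²)
(19*B(-1))*J(((-3)³ + 3)², 0) = (19*(-1)²)*(3 + (((-3)³ + 3)²)² + 4*((-3)³ + 3)²) = (19*1)*(3 + ((-27 + 3)²)² + 4*(-27 + 3)²) = 19*(3 + ((-24)²)² + 4*(-24)²) = 19*(3 + 576² + 4*576) = 19*(3 + 331776 + 2304) = 19*334083 = 6347577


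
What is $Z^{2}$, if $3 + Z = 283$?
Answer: $78400$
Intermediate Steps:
$Z = 280$ ($Z = -3 + 283 = 280$)
$Z^{2} = 280^{2} = 78400$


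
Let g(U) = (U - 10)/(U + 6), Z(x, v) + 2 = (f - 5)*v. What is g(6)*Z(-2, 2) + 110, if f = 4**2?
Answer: 310/3 ≈ 103.33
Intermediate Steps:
f = 16
Z(x, v) = -2 + 11*v (Z(x, v) = -2 + (16 - 5)*v = -2 + 11*v)
g(U) = (-10 + U)/(6 + U)
g(6)*Z(-2, 2) + 110 = ((-10 + 6)/(6 + 6))*(-2 + 11*2) + 110 = (-4/12)*(-2 + 22) + 110 = ((1/12)*(-4))*20 + 110 = -1/3*20 + 110 = -20/3 + 110 = 310/3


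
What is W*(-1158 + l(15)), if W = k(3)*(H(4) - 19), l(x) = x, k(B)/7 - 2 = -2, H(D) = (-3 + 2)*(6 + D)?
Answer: 0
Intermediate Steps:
H(D) = -6 - D (H(D) = -(6 + D) = -6 - D)
k(B) = 0 (k(B) = 14 + 7*(-2) = 14 - 14 = 0)
W = 0 (W = 0*((-6 - 1*4) - 19) = 0*((-6 - 4) - 19) = 0*(-10 - 19) = 0*(-29) = 0)
W*(-1158 + l(15)) = 0*(-1158 + 15) = 0*(-1143) = 0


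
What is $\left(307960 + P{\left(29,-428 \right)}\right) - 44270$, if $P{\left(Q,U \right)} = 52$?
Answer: $263742$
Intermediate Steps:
$\left(307960 + P{\left(29,-428 \right)}\right) - 44270 = \left(307960 + 52\right) - 44270 = 308012 - 44270 = 263742$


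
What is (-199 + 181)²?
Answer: 324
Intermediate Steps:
(-199 + 181)² = (-18)² = 324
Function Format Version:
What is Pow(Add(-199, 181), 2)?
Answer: 324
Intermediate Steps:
Pow(Add(-199, 181), 2) = Pow(-18, 2) = 324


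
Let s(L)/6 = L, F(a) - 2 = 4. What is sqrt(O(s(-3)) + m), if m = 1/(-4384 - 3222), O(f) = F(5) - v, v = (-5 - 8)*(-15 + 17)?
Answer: sqrt(1851231946)/7606 ≈ 5.6568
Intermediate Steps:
F(a) = 6 (F(a) = 2 + 4 = 6)
v = -26 (v = -13*2 = -26)
s(L) = 6*L
O(f) = 32 (O(f) = 6 - 1*(-26) = 6 + 26 = 32)
m = -1/7606 (m = 1/(-7606) = -1/7606 ≈ -0.00013148)
sqrt(O(s(-3)) + m) = sqrt(32 - 1/7606) = sqrt(243391/7606) = sqrt(1851231946)/7606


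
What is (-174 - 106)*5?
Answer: -1400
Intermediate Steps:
(-174 - 106)*5 = -280*5 = -1400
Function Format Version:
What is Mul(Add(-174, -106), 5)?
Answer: -1400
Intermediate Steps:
Mul(Add(-174, -106), 5) = Mul(-280, 5) = -1400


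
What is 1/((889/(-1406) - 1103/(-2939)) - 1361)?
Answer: -4132234/5625032427 ≈ -0.00073462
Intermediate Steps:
1/((889/(-1406) - 1103/(-2939)) - 1361) = 1/((889*(-1/1406) - 1103*(-1/2939)) - 1361) = 1/((-889/1406 + 1103/2939) - 1361) = 1/(-1061953/4132234 - 1361) = 1/(-5625032427/4132234) = -4132234/5625032427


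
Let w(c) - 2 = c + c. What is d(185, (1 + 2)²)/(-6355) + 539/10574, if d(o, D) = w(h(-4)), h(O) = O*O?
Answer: 3065829/67197770 ≈ 0.045624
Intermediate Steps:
h(O) = O²
w(c) = 2 + 2*c (w(c) = 2 + (c + c) = 2 + 2*c)
d(o, D) = 34 (d(o, D) = 2 + 2*(-4)² = 2 + 2*16 = 2 + 32 = 34)
d(185, (1 + 2)²)/(-6355) + 539/10574 = 34/(-6355) + 539/10574 = 34*(-1/6355) + 539*(1/10574) = -34/6355 + 539/10574 = 3065829/67197770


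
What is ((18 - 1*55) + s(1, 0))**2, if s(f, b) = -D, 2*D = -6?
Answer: 1156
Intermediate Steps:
D = -3 (D = (1/2)*(-6) = -3)
s(f, b) = 3 (s(f, b) = -1*(-3) = 3)
((18 - 1*55) + s(1, 0))**2 = ((18 - 1*55) + 3)**2 = ((18 - 55) + 3)**2 = (-37 + 3)**2 = (-34)**2 = 1156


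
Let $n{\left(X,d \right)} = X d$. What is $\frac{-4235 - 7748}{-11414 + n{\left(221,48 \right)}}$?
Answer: $\frac{11983}{806} \approx 14.867$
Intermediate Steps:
$\frac{-4235 - 7748}{-11414 + n{\left(221,48 \right)}} = \frac{-4235 - 7748}{-11414 + 221 \cdot 48} = - \frac{11983}{-11414 + 10608} = - \frac{11983}{-806} = \left(-11983\right) \left(- \frac{1}{806}\right) = \frac{11983}{806}$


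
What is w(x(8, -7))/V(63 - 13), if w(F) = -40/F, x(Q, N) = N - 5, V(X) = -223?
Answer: -10/669 ≈ -0.014948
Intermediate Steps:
x(Q, N) = -5 + N
w(x(8, -7))/V(63 - 13) = -40/(-5 - 7)/(-223) = -40/(-12)*(-1/223) = -40*(-1/12)*(-1/223) = (10/3)*(-1/223) = -10/669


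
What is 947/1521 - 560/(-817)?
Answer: 1625459/1242657 ≈ 1.3081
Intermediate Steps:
947/1521 - 560/(-817) = 947*(1/1521) - 560*(-1/817) = 947/1521 + 560/817 = 1625459/1242657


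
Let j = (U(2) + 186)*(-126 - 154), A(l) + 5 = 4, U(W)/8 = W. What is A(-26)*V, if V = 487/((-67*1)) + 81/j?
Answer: 27550147/3789520 ≈ 7.2701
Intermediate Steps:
U(W) = 8*W
A(l) = -1 (A(l) = -5 + 4 = -1)
j = -56560 (j = (8*2 + 186)*(-126 - 154) = (16 + 186)*(-280) = 202*(-280) = -56560)
V = -27550147/3789520 (V = 487/((-67*1)) + 81/(-56560) = 487/(-67) + 81*(-1/56560) = 487*(-1/67) - 81/56560 = -487/67 - 81/56560 = -27550147/3789520 ≈ -7.2701)
A(-26)*V = -1*(-27550147/3789520) = 27550147/3789520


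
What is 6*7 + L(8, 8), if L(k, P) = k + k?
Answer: 58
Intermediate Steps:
L(k, P) = 2*k
6*7 + L(8, 8) = 6*7 + 2*8 = 42 + 16 = 58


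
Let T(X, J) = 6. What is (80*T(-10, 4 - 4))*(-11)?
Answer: -5280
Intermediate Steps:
(80*T(-10, 4 - 4))*(-11) = (80*6)*(-11) = 480*(-11) = -5280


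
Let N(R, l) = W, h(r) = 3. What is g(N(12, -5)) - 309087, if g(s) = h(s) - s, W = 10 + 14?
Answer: -309108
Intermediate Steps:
W = 24
N(R, l) = 24
g(s) = 3 - s
g(N(12, -5)) - 309087 = (3 - 1*24) - 309087 = (3 - 24) - 309087 = -21 - 309087 = -309108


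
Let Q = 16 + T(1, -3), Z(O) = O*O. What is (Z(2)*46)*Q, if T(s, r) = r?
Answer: 2392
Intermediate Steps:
Z(O) = O**2
Q = 13 (Q = 16 - 3 = 13)
(Z(2)*46)*Q = (2**2*46)*13 = (4*46)*13 = 184*13 = 2392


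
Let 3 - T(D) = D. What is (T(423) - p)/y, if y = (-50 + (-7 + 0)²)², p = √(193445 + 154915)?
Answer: -420 - 2*√87090 ≈ -1010.2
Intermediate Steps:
T(D) = 3 - D
p = 2*√87090 (p = √348360 = 2*√87090 ≈ 590.22)
y = 1 (y = (-50 + (-7)²)² = (-50 + 49)² = (-1)² = 1)
(T(423) - p)/y = ((3 - 1*423) - 2*√87090)/1 = ((3 - 423) - 2*√87090)*1 = (-420 - 2*√87090)*1 = -420 - 2*√87090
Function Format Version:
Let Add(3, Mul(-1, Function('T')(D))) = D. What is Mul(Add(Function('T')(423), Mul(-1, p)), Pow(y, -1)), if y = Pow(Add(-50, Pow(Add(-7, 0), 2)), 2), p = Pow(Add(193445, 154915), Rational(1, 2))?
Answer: Add(-420, Mul(-2, Pow(87090, Rational(1, 2)))) ≈ -1010.2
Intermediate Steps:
Function('T')(D) = Add(3, Mul(-1, D))
p = Mul(2, Pow(87090, Rational(1, 2))) (p = Pow(348360, Rational(1, 2)) = Mul(2, Pow(87090, Rational(1, 2))) ≈ 590.22)
y = 1 (y = Pow(Add(-50, Pow(-7, 2)), 2) = Pow(Add(-50, 49), 2) = Pow(-1, 2) = 1)
Mul(Add(Function('T')(423), Mul(-1, p)), Pow(y, -1)) = Mul(Add(Add(3, Mul(-1, 423)), Mul(-1, Mul(2, Pow(87090, Rational(1, 2))))), Pow(1, -1)) = Mul(Add(Add(3, -423), Mul(-2, Pow(87090, Rational(1, 2)))), 1) = Mul(Add(-420, Mul(-2, Pow(87090, Rational(1, 2)))), 1) = Add(-420, Mul(-2, Pow(87090, Rational(1, 2))))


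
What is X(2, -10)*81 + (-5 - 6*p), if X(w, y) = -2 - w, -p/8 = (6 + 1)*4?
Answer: 1015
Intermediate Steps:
p = -224 (p = -8*(6 + 1)*4 = -56*4 = -8*28 = -224)
X(2, -10)*81 + (-5 - 6*p) = (-2 - 1*2)*81 + (-5 - 6*(-224)) = (-2 - 2)*81 + (-5 + 1344) = -4*81 + 1339 = -324 + 1339 = 1015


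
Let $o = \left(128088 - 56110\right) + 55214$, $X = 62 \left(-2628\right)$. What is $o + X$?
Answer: $-35744$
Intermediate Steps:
$X = -162936$
$o = 127192$ ($o = 71978 + 55214 = 127192$)
$o + X = 127192 - 162936 = -35744$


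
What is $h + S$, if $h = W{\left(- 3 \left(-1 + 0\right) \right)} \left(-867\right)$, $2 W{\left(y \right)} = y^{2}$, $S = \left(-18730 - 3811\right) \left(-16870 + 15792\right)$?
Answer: $\frac{48590593}{2} \approx 2.4295 \cdot 10^{7}$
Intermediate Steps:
$S = 24299198$ ($S = \left(-22541\right) \left(-1078\right) = 24299198$)
$W{\left(y \right)} = \frac{y^{2}}{2}$
$h = - \frac{7803}{2}$ ($h = \frac{\left(- 3 \left(-1 + 0\right)\right)^{2}}{2} \left(-867\right) = \frac{\left(\left(-3\right) \left(-1\right)\right)^{2}}{2} \left(-867\right) = \frac{3^{2}}{2} \left(-867\right) = \frac{1}{2} \cdot 9 \left(-867\right) = \frac{9}{2} \left(-867\right) = - \frac{7803}{2} \approx -3901.5$)
$h + S = - \frac{7803}{2} + 24299198 = \frac{48590593}{2}$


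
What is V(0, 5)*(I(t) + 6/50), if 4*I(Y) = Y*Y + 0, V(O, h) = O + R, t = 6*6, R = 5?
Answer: 8103/5 ≈ 1620.6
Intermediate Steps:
t = 36
V(O, h) = 5 + O (V(O, h) = O + 5 = 5 + O)
I(Y) = Y**2/4 (I(Y) = (Y*Y + 0)/4 = (Y**2 + 0)/4 = Y**2/4)
V(0, 5)*(I(t) + 6/50) = (5 + 0)*((1/4)*36**2 + 6/50) = 5*((1/4)*1296 + 6*(1/50)) = 5*(324 + 3/25) = 5*(8103/25) = 8103/5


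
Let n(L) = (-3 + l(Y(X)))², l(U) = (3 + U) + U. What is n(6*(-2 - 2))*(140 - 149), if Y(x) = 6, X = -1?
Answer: -1296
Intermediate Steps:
l(U) = 3 + 2*U
n(L) = 144 (n(L) = (-3 + (3 + 2*6))² = (-3 + (3 + 12))² = (-3 + 15)² = 12² = 144)
n(6*(-2 - 2))*(140 - 149) = 144*(140 - 149) = 144*(-9) = -1296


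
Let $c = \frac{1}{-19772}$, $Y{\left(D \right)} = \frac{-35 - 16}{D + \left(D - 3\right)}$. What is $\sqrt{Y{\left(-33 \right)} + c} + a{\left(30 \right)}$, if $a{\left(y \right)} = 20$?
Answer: $20 + \frac{\sqrt{38210986589}}{227378} \approx 20.86$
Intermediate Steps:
$Y{\left(D \right)} = - \frac{51}{-3 + 2 D}$ ($Y{\left(D \right)} = - \frac{51}{D + \left(D - 3\right)} = - \frac{51}{D + \left(-3 + D\right)} = - \frac{51}{-3 + 2 D}$)
$c = - \frac{1}{19772} \approx -5.0577 \cdot 10^{-5}$
$\sqrt{Y{\left(-33 \right)} + c} + a{\left(30 \right)} = \sqrt{- \frac{51}{-3 + 2 \left(-33\right)} - \frac{1}{19772}} + 20 = \sqrt{- \frac{51}{-3 - 66} - \frac{1}{19772}} + 20 = \sqrt{- \frac{51}{-69} - \frac{1}{19772}} + 20 = \sqrt{\left(-51\right) \left(- \frac{1}{69}\right) - \frac{1}{19772}} + 20 = \sqrt{\frac{17}{23} - \frac{1}{19772}} + 20 = \sqrt{\frac{336101}{454756}} + 20 = \frac{\sqrt{38210986589}}{227378} + 20 = 20 + \frac{\sqrt{38210986589}}{227378}$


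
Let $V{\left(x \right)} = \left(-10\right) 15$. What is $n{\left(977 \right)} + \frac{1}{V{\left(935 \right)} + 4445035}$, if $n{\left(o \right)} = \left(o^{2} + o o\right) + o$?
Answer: $\frac{8489885920976}{4444885} \approx 1.91 \cdot 10^{6}$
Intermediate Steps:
$n{\left(o \right)} = o + 2 o^{2}$ ($n{\left(o \right)} = \left(o^{2} + o^{2}\right) + o = 2 o^{2} + o = o + 2 o^{2}$)
$V{\left(x \right)} = -150$
$n{\left(977 \right)} + \frac{1}{V{\left(935 \right)} + 4445035} = 977 \left(1 + 2 \cdot 977\right) + \frac{1}{-150 + 4445035} = 977 \left(1 + 1954\right) + \frac{1}{4444885} = 977 \cdot 1955 + \frac{1}{4444885} = 1910035 + \frac{1}{4444885} = \frac{8489885920976}{4444885}$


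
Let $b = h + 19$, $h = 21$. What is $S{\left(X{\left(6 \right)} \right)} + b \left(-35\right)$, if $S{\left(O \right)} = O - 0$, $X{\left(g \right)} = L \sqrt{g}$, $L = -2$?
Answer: $-1400 - 2 \sqrt{6} \approx -1404.9$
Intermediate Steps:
$X{\left(g \right)} = - 2 \sqrt{g}$
$S{\left(O \right)} = O$ ($S{\left(O \right)} = O + 0 = O$)
$b = 40$ ($b = 21 + 19 = 40$)
$S{\left(X{\left(6 \right)} \right)} + b \left(-35\right) = - 2 \sqrt{6} + 40 \left(-35\right) = - 2 \sqrt{6} - 1400 = -1400 - 2 \sqrt{6}$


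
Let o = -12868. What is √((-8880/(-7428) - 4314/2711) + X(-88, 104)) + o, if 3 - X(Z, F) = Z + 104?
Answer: -12868 + I*√37723291235087/1678109 ≈ -12868.0 + 3.66*I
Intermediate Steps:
X(Z, F) = -101 - Z (X(Z, F) = 3 - (Z + 104) = 3 - (104 + Z) = 3 + (-104 - Z) = -101 - Z)
√((-8880/(-7428) - 4314/2711) + X(-88, 104)) + o = √((-8880/(-7428) - 4314/2711) + (-101 - 1*(-88))) - 12868 = √((-8880*(-1/7428) - 4314*1/2711) + (-101 + 88)) - 12868 = √((740/619 - 4314/2711) - 13) - 12868 = √(-664226/1678109 - 13) - 12868 = √(-22479643/1678109) - 12868 = I*√37723291235087/1678109 - 12868 = -12868 + I*√37723291235087/1678109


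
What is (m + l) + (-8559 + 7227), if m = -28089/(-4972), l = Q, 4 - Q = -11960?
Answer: 52890393/4972 ≈ 10638.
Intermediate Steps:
Q = 11964 (Q = 4 - 1*(-11960) = 4 + 11960 = 11964)
l = 11964
m = 28089/4972 (m = -28089*(-1/4972) = 28089/4972 ≈ 5.6494)
(m + l) + (-8559 + 7227) = (28089/4972 + 11964) + (-8559 + 7227) = 59513097/4972 - 1332 = 52890393/4972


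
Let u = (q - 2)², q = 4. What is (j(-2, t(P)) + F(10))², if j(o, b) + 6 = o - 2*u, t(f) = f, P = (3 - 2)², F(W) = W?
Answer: 36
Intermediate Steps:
u = 4 (u = (4 - 2)² = 2² = 4)
P = 1 (P = 1² = 1)
j(o, b) = -14 + o (j(o, b) = -6 + (o - 2*4) = -6 + (o - 8) = -6 + (-8 + o) = -14 + o)
(j(-2, t(P)) + F(10))² = ((-14 - 2) + 10)² = (-16 + 10)² = (-6)² = 36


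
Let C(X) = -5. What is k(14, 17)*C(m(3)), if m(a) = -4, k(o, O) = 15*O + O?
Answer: -1360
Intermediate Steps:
k(o, O) = 16*O
k(14, 17)*C(m(3)) = (16*17)*(-5) = 272*(-5) = -1360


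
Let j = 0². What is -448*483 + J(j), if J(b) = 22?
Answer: -216362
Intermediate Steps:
j = 0
-448*483 + J(j) = -448*483 + 22 = -216384 + 22 = -216362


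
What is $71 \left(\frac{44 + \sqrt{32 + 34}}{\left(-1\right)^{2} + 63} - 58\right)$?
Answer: $- \frac{65107}{16} + \frac{71 \sqrt{66}}{64} \approx -4060.2$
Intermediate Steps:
$71 \left(\frac{44 + \sqrt{32 + 34}}{\left(-1\right)^{2} + 63} - 58\right) = 71 \left(\frac{44 + \sqrt{66}}{1 + 63} - 58\right) = 71 \left(\frac{44 + \sqrt{66}}{64} - 58\right) = 71 \left(\left(44 + \sqrt{66}\right) \frac{1}{64} - 58\right) = 71 \left(\left(\frac{11}{16} + \frac{\sqrt{66}}{64}\right) - 58\right) = 71 \left(- \frac{917}{16} + \frac{\sqrt{66}}{64}\right) = - \frac{65107}{16} + \frac{71 \sqrt{66}}{64}$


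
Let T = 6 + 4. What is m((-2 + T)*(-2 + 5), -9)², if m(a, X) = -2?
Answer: 4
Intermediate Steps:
T = 10
m((-2 + T)*(-2 + 5), -9)² = (-2)² = 4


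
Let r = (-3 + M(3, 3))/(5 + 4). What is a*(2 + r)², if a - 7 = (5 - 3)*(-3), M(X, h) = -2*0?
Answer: 25/9 ≈ 2.7778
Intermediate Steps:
M(X, h) = 0
r = -⅓ (r = (-3 + 0)/(5 + 4) = -3/9 = -3*⅑ = -⅓ ≈ -0.33333)
a = 1 (a = 7 + (5 - 3)*(-3) = 7 + 2*(-3) = 7 - 6 = 1)
a*(2 + r)² = 1*(2 - ⅓)² = 1*(5/3)² = 1*(25/9) = 25/9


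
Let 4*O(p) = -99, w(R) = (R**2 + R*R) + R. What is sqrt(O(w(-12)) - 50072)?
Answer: I*sqrt(200387)/2 ≈ 223.82*I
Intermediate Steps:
w(R) = R + 2*R**2 (w(R) = (R**2 + R**2) + R = 2*R**2 + R = R + 2*R**2)
O(p) = -99/4 (O(p) = (1/4)*(-99) = -99/4)
sqrt(O(w(-12)) - 50072) = sqrt(-99/4 - 50072) = sqrt(-200387/4) = I*sqrt(200387)/2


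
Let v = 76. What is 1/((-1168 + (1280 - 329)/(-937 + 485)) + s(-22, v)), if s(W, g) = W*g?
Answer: -452/1284631 ≈ -0.00035185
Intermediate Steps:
1/((-1168 + (1280 - 329)/(-937 + 485)) + s(-22, v)) = 1/((-1168 + (1280 - 329)/(-937 + 485)) - 22*76) = 1/((-1168 + 951/(-452)) - 1672) = 1/((-1168 + 951*(-1/452)) - 1672) = 1/((-1168 - 951/452) - 1672) = 1/(-528887/452 - 1672) = 1/(-1284631/452) = -452/1284631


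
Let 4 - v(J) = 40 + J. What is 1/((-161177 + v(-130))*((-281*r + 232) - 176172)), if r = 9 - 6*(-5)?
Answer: 1/30106251617 ≈ 3.3216e-11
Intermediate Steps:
r = 39 (r = 9 + 30 = 39)
v(J) = -36 - J (v(J) = 4 - (40 + J) = 4 + (-40 - J) = -36 - J)
1/((-161177 + v(-130))*((-281*r + 232) - 176172)) = 1/((-161177 + (-36 - 1*(-130)))*((-281*39 + 232) - 176172)) = 1/((-161177 + (-36 + 130))*((-10959 + 232) - 176172)) = 1/((-161177 + 94)*(-10727 - 176172)) = 1/(-161083*(-186899)) = 1/30106251617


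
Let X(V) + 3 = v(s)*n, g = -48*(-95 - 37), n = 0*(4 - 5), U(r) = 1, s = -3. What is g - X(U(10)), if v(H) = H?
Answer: 6339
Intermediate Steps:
n = 0 (n = 0*(-1) = 0)
g = 6336 (g = -48*(-132) = 6336)
X(V) = -3 (X(V) = -3 - 3*0 = -3 + 0 = -3)
g - X(U(10)) = 6336 - 1*(-3) = 6336 + 3 = 6339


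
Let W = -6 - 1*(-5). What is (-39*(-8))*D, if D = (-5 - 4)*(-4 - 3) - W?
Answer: 19968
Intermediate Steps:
W = -1 (W = -6 + 5 = -1)
D = 64 (D = (-5 - 4)*(-4 - 3) - 1*(-1) = -9*(-7) + 1 = 63 + 1 = 64)
(-39*(-8))*D = -39*(-8)*64 = 312*64 = 19968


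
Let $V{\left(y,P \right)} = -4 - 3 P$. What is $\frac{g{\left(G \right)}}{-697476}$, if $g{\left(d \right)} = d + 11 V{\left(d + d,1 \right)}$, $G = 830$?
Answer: $- \frac{251}{232492} \approx -0.0010796$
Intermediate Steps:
$g{\left(d \right)} = -77 + d$ ($g{\left(d \right)} = d + 11 \left(-4 - 3\right) = d + 11 \left(-7\right) = d - 77 = -77 + d$)
$\frac{g{\left(G \right)}}{-697476} = \frac{-77 + 830}{-697476} = 753 \left(- \frac{1}{697476}\right) = - \frac{251}{232492}$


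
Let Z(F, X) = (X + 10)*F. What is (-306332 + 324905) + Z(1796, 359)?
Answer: 681297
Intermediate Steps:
Z(F, X) = F*(10 + X) (Z(F, X) = (10 + X)*F = F*(10 + X))
(-306332 + 324905) + Z(1796, 359) = (-306332 + 324905) + 1796*(10 + 359) = 18573 + 1796*369 = 18573 + 662724 = 681297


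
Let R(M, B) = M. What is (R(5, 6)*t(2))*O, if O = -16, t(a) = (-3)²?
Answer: -720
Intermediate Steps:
t(a) = 9
(R(5, 6)*t(2))*O = (5*9)*(-16) = 45*(-16) = -720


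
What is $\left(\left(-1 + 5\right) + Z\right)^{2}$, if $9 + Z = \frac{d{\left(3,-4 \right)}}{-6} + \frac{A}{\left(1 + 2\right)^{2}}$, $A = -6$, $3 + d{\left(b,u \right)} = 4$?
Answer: $\frac{1225}{36} \approx 34.028$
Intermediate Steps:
$d{\left(b,u \right)} = 1$ ($d{\left(b,u \right)} = -3 + 4 = 1$)
$Z = - \frac{59}{6}$ ($Z = -9 + \left(1 \frac{1}{-6} - \frac{6}{\left(1 + 2\right)^{2}}\right) = -9 + \left(1 \left(- \frac{1}{6}\right) - \frac{6}{3^{2}}\right) = -9 - \left(\frac{1}{6} + \frac{6}{9}\right) = -9 - \frac{5}{6} = - \frac{59}{6} \approx -9.8333$)
$\left(\left(-1 + 5\right) + Z\right)^{2} = \left(\left(-1 + 5\right) - \frac{59}{6}\right)^{2} = \left(4 - \frac{59}{6}\right)^{2} = \left(- \frac{35}{6}\right)^{2} = \frac{1225}{36}$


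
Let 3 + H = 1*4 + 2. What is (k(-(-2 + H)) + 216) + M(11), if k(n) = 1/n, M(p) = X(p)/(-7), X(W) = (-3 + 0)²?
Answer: 1496/7 ≈ 213.71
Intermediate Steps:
H = 3 (H = -3 + (1*4 + 2) = -3 + (4 + 2) = -3 + 6 = 3)
X(W) = 9 (X(W) = (-3)² = 9)
M(p) = -9/7 (M(p) = 9/(-7) = 9*(-⅐) = -9/7)
(k(-(-2 + H)) + 216) + M(11) = (1/(-(-2 + 3)) + 216) - 9/7 = (1/(-1*1) + 216) - 9/7 = (1/(-1) + 216) - 9/7 = (-1 + 216) - 9/7 = 215 - 9/7 = 1496/7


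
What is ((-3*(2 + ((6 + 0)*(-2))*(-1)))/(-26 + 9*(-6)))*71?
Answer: 1491/40 ≈ 37.275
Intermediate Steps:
((-3*(2 + ((6 + 0)*(-2))*(-1)))/(-26 + 9*(-6)))*71 = ((-3*(2 + (6*(-2))*(-1)))/(-26 - 54))*71 = (-3*(2 - 12*(-1))/(-80))*71 = (-3*(2 + 12)*(-1/80))*71 = (-3*14*(-1/80))*71 = -42*(-1/80)*71 = (21/40)*71 = 1491/40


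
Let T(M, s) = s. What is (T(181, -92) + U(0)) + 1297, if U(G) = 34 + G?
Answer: 1239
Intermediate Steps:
(T(181, -92) + U(0)) + 1297 = (-92 + (34 + 0)) + 1297 = (-92 + 34) + 1297 = -58 + 1297 = 1239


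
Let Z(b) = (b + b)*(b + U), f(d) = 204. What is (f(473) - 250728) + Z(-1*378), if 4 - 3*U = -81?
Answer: 13824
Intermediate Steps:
U = 85/3 (U = 4/3 - ⅓*(-81) = 4/3 + 27 = 85/3 ≈ 28.333)
Z(b) = 2*b*(85/3 + b) (Z(b) = (b + b)*(b + 85/3) = (2*b)*(85/3 + b) = 2*b*(85/3 + b))
(f(473) - 250728) + Z(-1*378) = (204 - 250728) + 2*(-1*378)*(85 + 3*(-1*378))/3 = -250524 + (⅔)*(-378)*(85 + 3*(-378)) = -250524 + (⅔)*(-378)*(85 - 1134) = -250524 + (⅔)*(-378)*(-1049) = -250524 + 264348 = 13824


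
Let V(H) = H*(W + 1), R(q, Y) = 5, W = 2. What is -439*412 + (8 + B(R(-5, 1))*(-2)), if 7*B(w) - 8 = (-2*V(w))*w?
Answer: -1265736/7 ≈ -1.8082e+5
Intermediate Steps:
V(H) = 3*H (V(H) = H*(2 + 1) = H*3 = 3*H)
B(w) = 8/7 - 6*w**2/7 (B(w) = 8/7 + ((-6*w)*w)/7 = 8/7 + (-6*w**2)/7 = 8/7 - 6*w**2/7)
-439*412 + (8 + B(R(-5, 1))*(-2)) = -439*412 + (8 + (8/7 - 6/7*5**2)*(-2)) = -180868 + (8 + (8/7 - 6/7*25)*(-2)) = -180868 + (8 + (8/7 - 150/7)*(-2)) = -180868 + (8 - 142/7*(-2)) = -180868 + (8 + 284/7) = -180868 + 340/7 = -1265736/7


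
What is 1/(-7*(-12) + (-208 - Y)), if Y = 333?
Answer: -1/457 ≈ -0.0021882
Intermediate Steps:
1/(-7*(-12) + (-208 - Y)) = 1/(-7*(-12) + (-208 - 1*333)) = 1/(84 + (-208 - 333)) = 1/(84 - 541) = 1/(-457) = -1/457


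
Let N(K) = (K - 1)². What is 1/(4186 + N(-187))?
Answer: 1/39530 ≈ 2.5297e-5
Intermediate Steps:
N(K) = (-1 + K)²
1/(4186 + N(-187)) = 1/(4186 + (-1 - 187)²) = 1/(4186 + (-188)²) = 1/(4186 + 35344) = 1/39530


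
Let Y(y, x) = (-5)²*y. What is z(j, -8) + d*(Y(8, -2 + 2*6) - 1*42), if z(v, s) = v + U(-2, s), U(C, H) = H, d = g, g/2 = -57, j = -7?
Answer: -18027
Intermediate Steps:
g = -114 (g = 2*(-57) = -114)
d = -114
z(v, s) = s + v (z(v, s) = v + s = s + v)
Y(y, x) = 25*y
z(j, -8) + d*(Y(8, -2 + 2*6) - 1*42) = (-8 - 7) - 114*(25*8 - 1*42) = -15 - 114*(200 - 42) = -15 - 114*158 = -15 - 18012 = -18027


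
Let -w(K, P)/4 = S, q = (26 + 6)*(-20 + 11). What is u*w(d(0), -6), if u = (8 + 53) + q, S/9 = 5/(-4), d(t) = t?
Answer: -10215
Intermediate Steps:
q = -288 (q = 32*(-9) = -288)
S = -45/4 (S = 9*(5/(-4)) = 9*(5*(-¼)) = 9*(-5/4) = -45/4 ≈ -11.250)
w(K, P) = 45 (w(K, P) = -4*(-45/4) = 45)
u = -227 (u = (8 + 53) - 288 = 61 - 288 = -227)
u*w(d(0), -6) = -227*45 = -10215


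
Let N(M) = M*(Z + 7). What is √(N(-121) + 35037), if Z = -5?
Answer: √34795 ≈ 186.53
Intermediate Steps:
N(M) = 2*M (N(M) = M*(-5 + 7) = M*2 = 2*M)
√(N(-121) + 35037) = √(2*(-121) + 35037) = √(-242 + 35037) = √34795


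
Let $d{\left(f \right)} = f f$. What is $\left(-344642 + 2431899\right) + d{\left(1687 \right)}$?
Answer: $4933226$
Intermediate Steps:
$d{\left(f \right)} = f^{2}$
$\left(-344642 + 2431899\right) + d{\left(1687 \right)} = \left(-344642 + 2431899\right) + 1687^{2} = 2087257 + 2845969 = 4933226$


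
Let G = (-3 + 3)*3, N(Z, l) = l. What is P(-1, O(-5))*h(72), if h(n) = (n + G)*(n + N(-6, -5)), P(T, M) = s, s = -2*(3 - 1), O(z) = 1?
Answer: -19296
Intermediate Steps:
G = 0 (G = 0*3 = 0)
s = -4 (s = -2*2 = -4)
P(T, M) = -4
h(n) = n*(-5 + n) (h(n) = (n + 0)*(n - 5) = n*(-5 + n))
P(-1, O(-5))*h(72) = -288*(-5 + 72) = -288*67 = -4*4824 = -19296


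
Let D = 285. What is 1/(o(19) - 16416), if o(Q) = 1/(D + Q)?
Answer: -304/4990463 ≈ -6.0916e-5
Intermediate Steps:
o(Q) = 1/(285 + Q)
1/(o(19) - 16416) = 1/(1/(285 + 19) - 16416) = 1/(1/304 - 16416) = 1/(-4990463/304) = -304/4990463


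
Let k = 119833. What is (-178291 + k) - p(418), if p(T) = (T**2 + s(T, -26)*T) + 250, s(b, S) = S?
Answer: -222564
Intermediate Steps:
p(T) = 250 + T**2 - 26*T (p(T) = (T**2 - 26*T) + 250 = 250 + T**2 - 26*T)
(-178291 + k) - p(418) = (-178291 + 119833) - (250 + 418**2 - 26*418) = -58458 - (250 + 174724 - 10868) = -58458 - 1*164106 = -58458 - 164106 = -222564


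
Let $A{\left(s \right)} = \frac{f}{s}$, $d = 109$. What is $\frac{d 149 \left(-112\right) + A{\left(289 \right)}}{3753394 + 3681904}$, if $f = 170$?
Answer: $- \frac{15461427}{63200033} \approx -0.24464$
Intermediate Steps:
$A{\left(s \right)} = \frac{170}{s}$
$\frac{d 149 \left(-112\right) + A{\left(289 \right)}}{3753394 + 3681904} = \frac{109 \cdot 149 \left(-112\right) + \frac{170}{289}}{3753394 + 3681904} = \frac{16241 \left(-112\right) + 170 \cdot \frac{1}{289}}{7435298} = \left(-1818992 + \frac{10}{17}\right) \frac{1}{7435298} = \left(- \frac{30922854}{17}\right) \frac{1}{7435298} = - \frac{15461427}{63200033}$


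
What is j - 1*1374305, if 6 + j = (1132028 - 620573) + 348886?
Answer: -513970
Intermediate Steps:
j = 860335 (j = -6 + ((1132028 - 620573) + 348886) = -6 + (511455 + 348886) = -6 + 860341 = 860335)
j - 1*1374305 = 860335 - 1*1374305 = 860335 - 1374305 = -513970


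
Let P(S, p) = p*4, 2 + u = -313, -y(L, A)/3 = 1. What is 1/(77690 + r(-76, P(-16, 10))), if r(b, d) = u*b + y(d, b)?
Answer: 1/101627 ≈ 9.8399e-6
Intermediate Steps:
y(L, A) = -3 (y(L, A) = -3*1 = -3)
u = -315 (u = -2 - 313 = -315)
P(S, p) = 4*p
r(b, d) = -3 - 315*b (r(b, d) = -315*b - 3 = -3 - 315*b)
1/(77690 + r(-76, P(-16, 10))) = 1/(77690 + (-3 - 315*(-76))) = 1/(77690 + (-3 + 23940)) = 1/(77690 + 23937) = 1/101627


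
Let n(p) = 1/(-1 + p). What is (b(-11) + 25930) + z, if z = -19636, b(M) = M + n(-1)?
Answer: 12565/2 ≈ 6282.5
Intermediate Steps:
b(M) = -1/2 + M (b(M) = M + 1/(-1 - 1) = M + 1/(-2) = M - 1/2 = -1/2 + M)
(b(-11) + 25930) + z = ((-1/2 - 11) + 25930) - 19636 = (-23/2 + 25930) - 19636 = 51837/2 - 19636 = 12565/2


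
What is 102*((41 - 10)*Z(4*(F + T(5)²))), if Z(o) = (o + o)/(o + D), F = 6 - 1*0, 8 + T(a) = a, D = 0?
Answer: 6324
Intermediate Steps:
T(a) = -8 + a
F = 6 (F = 6 + 0 = 6)
Z(o) = 2 (Z(o) = (o + o)/(o + 0) = (2*o)/o = 2)
102*((41 - 10)*Z(4*(F + T(5)²))) = 102*((41 - 10)*2) = 102*(31*2) = 102*62 = 6324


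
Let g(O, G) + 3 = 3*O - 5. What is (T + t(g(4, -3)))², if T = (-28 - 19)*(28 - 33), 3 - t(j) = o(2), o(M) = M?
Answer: 55696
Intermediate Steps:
g(O, G) = -8 + 3*O (g(O, G) = -3 + (3*O - 5) = -3 + (-5 + 3*O) = -8 + 3*O)
t(j) = 1 (t(j) = 3 - 1*2 = 3 - 2 = 1)
T = 235 (T = -47*(-5) = 235)
(T + t(g(4, -3)))² = (235 + 1)² = 236² = 55696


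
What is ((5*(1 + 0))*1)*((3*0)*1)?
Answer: 0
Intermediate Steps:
((5*(1 + 0))*1)*((3*0)*1) = ((5*1)*1)*(0*1) = (5*1)*0 = 5*0 = 0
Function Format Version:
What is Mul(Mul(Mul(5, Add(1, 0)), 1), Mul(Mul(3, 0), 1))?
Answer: 0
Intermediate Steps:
Mul(Mul(Mul(5, Add(1, 0)), 1), Mul(Mul(3, 0), 1)) = Mul(Mul(Mul(5, 1), 1), Mul(0, 1)) = Mul(Mul(5, 1), 0) = Mul(5, 0) = 0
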